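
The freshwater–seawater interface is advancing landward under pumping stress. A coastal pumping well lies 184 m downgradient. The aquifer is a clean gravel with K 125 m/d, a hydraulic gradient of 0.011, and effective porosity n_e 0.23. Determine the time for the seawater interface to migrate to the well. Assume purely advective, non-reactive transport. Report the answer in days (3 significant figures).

30.8 days

q = Ki = 125 × 0.011 = 1.375 m/d
v_s = q/n_e = 1.375/0.23 = 5.978 m/d
t = L / v = 184 / 5.978 = 30.78 d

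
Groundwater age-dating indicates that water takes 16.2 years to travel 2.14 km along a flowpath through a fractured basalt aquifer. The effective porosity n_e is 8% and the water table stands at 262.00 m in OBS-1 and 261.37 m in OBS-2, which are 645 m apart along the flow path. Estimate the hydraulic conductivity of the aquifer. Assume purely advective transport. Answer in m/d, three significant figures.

Hydraulic gradient i = (262.00 − 261.37) / 645 = 0.63 / 645 = 9.767e-4
t = 16.2 years = 5913 d
L = 2.14 km = 2140 m
v = L / t = 2140 / 5913 = 0.3619 m/d
K = v · n / i = 0.3619 × 0.08 / 9.767e-4 = 29.6 m/d

29.6 m/d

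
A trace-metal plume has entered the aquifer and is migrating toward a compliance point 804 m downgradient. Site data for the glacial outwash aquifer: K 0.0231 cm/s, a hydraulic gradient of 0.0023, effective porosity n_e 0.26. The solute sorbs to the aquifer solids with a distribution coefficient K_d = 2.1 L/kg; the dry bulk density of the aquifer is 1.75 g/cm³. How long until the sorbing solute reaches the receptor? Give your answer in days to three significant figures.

68900 days

K = 0.0231 cm/s × 864 = 19.96 m/d
q = Ki = 19.96 × 0.0023 = 0.04590 m/d
v = Ki/n = 19.96·0.0023/0.26 = 0.1766 m/d
Retardation R = 1 + ρ_b·K_d/n = 1 + 1.75×2.1/0.26 = 15.13
Contaminant velocity v_c = v/R = 0.1766/15.13 = 0.01167 m/d
t = L/v_c = 804/0.01167 = 68920 d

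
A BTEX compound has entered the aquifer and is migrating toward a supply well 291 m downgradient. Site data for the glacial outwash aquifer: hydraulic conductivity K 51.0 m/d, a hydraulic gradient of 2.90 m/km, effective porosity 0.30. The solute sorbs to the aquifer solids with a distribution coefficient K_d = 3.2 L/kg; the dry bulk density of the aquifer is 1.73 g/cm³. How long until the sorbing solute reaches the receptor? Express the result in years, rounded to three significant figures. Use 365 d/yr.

31.5 years

q = Ki = 51.0 × 0.0029 = 0.1479 m/d
v = Ki/n = 51.0·0.0029/0.30 = 0.4930 m/d
Retardation R = 1 + ρ_b·K_d/n = 1 + 1.73×3.2/0.30 = 19.45
Contaminant velocity v_c = v/R = 0.4930/19.45 = 0.02534 m/d
t = L/v_c = 291/0.02534 = 11480 d
   = 11480/365 = 31.5 yr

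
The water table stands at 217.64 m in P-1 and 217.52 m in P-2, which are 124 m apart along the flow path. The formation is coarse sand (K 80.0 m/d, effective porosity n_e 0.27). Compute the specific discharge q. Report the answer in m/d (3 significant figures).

0.0774 m/d

Hydraulic gradient i = (217.64 − 217.52) / 124 = 0.12 / 124 = 9.677e-4
Darcy flux q = K·i = 80.0 × 9.677e-4 = 0.07742 m/d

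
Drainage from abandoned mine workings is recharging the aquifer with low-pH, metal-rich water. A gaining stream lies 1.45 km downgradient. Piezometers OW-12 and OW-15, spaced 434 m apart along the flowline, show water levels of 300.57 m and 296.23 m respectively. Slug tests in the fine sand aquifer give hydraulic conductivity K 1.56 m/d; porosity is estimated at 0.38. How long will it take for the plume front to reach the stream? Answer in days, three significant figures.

35300 days

Hydraulic gradient i = (300.57 − 296.23) / 434 = 4.34 / 434 = 0.01000
Darcy flux q = K·i = 1.56 × 0.01000 = 0.01560 m/d
v_s = q/n_e = 0.01560/0.38 = 0.04105 m/d
L = 1.45 km = 1450 m
t = L / v = 1450 / 0.04105 = 35320 d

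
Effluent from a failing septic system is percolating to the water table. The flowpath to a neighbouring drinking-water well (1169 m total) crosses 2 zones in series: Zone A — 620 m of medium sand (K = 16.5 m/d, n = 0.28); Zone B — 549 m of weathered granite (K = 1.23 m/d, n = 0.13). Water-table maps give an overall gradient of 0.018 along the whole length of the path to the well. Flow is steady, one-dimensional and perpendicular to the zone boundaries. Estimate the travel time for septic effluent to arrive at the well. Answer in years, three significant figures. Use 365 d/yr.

Steady 1-D flow in series ⇒ the Darcy flux q is identical in every zone and the zone head losses add (resistances L/K in series).
Σ(L/K) = 620/16.5 + 549/1.23 = 37.58 + 446.3 = 483.9 d
K_eq = L_total / Σ(L/K) = 1169 / 483.9 = 2.416 m/d
q = K_eq · i = 2.416 × 0.018 = 0.04348 m/d (same in every zone)
Zone A: v = q/n = 0.04348/0.28 = 0.1553 m/d → t_A = 620/0.1553 = 3992 d
Zone B: v = q/n = 0.04348/0.13 = 0.3345 m/d → t_B = 549/0.3345 = 1641 d
Total t = 3992 + 1641 = 5634 d
   = 5634 / 365 = 15.4 yr

15.4 years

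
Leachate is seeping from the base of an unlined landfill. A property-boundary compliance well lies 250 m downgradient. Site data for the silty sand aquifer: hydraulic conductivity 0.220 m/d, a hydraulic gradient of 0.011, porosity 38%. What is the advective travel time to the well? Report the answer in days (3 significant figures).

Specific discharge q = 0.220 × 0.011 = 0.002420 m/d
Average linear velocity = 0.002420 / 0.38 = 0.006368 m/d
t = L / v = 250 / 0.006368 = 39260 d

39300 days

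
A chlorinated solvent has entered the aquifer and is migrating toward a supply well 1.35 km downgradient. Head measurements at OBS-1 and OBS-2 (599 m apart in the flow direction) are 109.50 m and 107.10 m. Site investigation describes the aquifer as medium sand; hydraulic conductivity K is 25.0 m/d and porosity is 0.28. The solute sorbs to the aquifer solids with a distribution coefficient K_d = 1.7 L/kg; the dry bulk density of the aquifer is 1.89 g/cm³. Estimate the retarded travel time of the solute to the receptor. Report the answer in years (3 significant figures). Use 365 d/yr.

129 years

Hydraulic gradient i = (109.50 − 107.10) / 599 = 2.40 / 599 = 0.004007
Specific discharge q = 25.0 × 0.004007 = 0.1002 m/d
Seepage velocity v = q / n = 0.1002 / 0.28 = 0.3577 m/d
Retardation R = 1 + ρ_b·K_d/n = 1 + 1.89×1.7/0.28 = 12.47
Contaminant velocity v_c = v/R = 0.3577/12.47 = 0.02868 m/d
L = 1.35 km = 1350 m
t = L/v_c = 1350/0.02868 = 47080 d
   = 47080/365 = 129 yr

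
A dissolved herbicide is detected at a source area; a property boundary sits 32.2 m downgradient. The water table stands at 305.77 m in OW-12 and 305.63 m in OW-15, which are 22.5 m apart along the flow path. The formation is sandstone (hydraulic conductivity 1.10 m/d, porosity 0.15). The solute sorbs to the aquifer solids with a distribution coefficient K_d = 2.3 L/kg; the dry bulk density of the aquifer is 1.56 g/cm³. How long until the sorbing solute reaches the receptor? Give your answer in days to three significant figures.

Hydraulic gradient i = (305.77 − 305.63) / 22.5 = 0.14 / 22.5 = 0.006222
q = Ki = 1.10 × 0.006222 = 0.006844 m/d
Average linear velocity = 0.006844 / 0.15 = 0.04563 m/d
Retardation R = 1 + ρ_b·K_d/n = 1 + 1.56×2.3/0.15 = 24.92
Contaminant velocity v_c = v/R = 0.04563/24.92 = 0.001831 m/d
t = L/v_c = 32.2/0.001831 = 17590 d

17600 days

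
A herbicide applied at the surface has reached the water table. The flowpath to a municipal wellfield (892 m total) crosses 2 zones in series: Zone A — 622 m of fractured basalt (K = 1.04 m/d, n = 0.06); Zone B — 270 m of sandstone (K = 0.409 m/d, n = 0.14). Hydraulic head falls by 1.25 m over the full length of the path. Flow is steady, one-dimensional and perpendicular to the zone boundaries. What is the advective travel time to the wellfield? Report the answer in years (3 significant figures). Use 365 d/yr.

207 years

Continuity: the same q passes through each zone, so ΔH = q·Σ(L_j/K_j) — the zones act as resistances in series.
Σ(L/K) = 622/1.04 + 270/0.409 = 598.1 + 660.1 = 1258 d
q = ΔH / Σ(L/K) = 1.25 / 1258 = 9.935e-4 m/d (same in every zone)
Zone A: v = q/n = 9.935e-4/0.06 = 0.01656 m/d → t_A = 622/0.01656 = 37570 d
Zone B: v = q/n = 9.935e-4/0.14 = 0.007096 m/d → t_B = 270/0.007096 = 38050 d
Total t = 37570 + 38050 = 75610 d
   = 75610 / 365 = 207 yr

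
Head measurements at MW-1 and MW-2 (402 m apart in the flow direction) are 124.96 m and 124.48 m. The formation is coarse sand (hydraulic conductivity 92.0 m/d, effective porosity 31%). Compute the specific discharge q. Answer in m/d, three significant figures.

Hydraulic gradient i = (124.96 − 124.48) / 402 = 0.48 / 402 = 0.001194
Darcy flux q = K·i = 92.0 × 0.001194 = 0.1099 m/d

0.110 m/d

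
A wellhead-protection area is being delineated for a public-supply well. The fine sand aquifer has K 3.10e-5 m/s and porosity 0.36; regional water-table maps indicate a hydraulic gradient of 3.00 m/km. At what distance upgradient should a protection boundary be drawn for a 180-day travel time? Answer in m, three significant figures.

4.02 m

K = 3.10e-5 m/s × 86400 s/d = 2.678 m/d
Darcy flux q = K·i = 2.678 × 0.0030 = 0.008035 m/d
Average linear velocity = 0.008035 / 0.36 = 0.02232 m/d
L = v × T = 0.02232 × 180 = 4.018 m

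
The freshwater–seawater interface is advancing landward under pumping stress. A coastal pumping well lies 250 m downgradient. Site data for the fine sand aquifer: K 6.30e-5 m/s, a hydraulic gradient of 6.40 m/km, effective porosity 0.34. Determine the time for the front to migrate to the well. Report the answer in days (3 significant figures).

K = 6.30e-5 m/s × 86400 s/d = 5.443 m/d
q = Ki = 5.443 × 0.0064 = 0.03484 m/d
v = Ki/n = 5.443·0.0064/0.34 = 0.1025 m/d
t = L / v = 250 / 0.1025 = 2440 d

2440 days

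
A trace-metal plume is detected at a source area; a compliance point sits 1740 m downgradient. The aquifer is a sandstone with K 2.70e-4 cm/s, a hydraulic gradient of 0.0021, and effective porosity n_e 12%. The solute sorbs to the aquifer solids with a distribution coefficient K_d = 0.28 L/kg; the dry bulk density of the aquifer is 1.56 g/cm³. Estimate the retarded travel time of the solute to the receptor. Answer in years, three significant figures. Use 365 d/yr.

5420 years

K = 2.70e-4 cm/s × 864 = 0.2333 m/d
q = Ki = 0.2333 × 0.0021 = 4.899e-4 m/d
v = Ki/n = 0.2333·0.0021/0.12 = 0.004082 m/d
Retardation R = 1 + ρ_b·K_d/n = 1 + 1.56×0.28/0.12 = 4.640
Contaminant velocity v_c = v/R = 0.004082/4.640 = 8.798e-4 m/d
t = L/v_c = 1740/8.798e-4 = 1.978e6 d
   = 1.978e6/365 = 5420 yr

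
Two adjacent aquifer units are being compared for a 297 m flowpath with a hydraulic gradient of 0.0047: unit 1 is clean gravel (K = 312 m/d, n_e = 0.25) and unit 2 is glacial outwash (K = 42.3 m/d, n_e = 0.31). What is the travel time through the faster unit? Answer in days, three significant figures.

Unit 1 (clean gravel): v = 312×0.0047/0.25 = 5.866 m/d, t = 297/5.866 = 50.63 d
Unit 2 (glacial outwash): v = 42.3×0.0047/0.31 = 0.6413 m/d, t = 297/0.6413 = 463.1 d
Faster unit: t = 50.6 d

50.6 days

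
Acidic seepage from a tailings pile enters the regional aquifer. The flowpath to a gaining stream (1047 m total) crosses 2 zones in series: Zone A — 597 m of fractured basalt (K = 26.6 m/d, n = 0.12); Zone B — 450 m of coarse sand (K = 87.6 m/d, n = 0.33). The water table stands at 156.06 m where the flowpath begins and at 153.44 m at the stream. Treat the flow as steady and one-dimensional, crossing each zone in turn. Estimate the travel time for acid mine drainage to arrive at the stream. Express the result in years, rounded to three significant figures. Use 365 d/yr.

6.35 years

Total head drop ΔH = 156.06 − 153.44 = 2.62 m
Steady 1-D flow in series ⇒ the Darcy flux q is identical in every zone and the zone head losses add (resistances L/K in series).
Σ(L/K) = 597/26.6 + 450/87.6 = 22.44 + 5.137 = 27.58 d
q = ΔH / Σ(L/K) = 2.62 / 27.58 = 0.09499 m/d (same in every zone)
Zone A: v = q/n = 0.09499/0.12 = 0.7916 m/d → t_A = 597/0.7916 = 754.2 d
Zone B: v = q/n = 0.09499/0.33 = 0.2879 m/d → t_B = 450/0.2879 = 1563 d
Total t = 754.2 + 1563 = 2317 d
   = 2317 / 365 = 6.35 yr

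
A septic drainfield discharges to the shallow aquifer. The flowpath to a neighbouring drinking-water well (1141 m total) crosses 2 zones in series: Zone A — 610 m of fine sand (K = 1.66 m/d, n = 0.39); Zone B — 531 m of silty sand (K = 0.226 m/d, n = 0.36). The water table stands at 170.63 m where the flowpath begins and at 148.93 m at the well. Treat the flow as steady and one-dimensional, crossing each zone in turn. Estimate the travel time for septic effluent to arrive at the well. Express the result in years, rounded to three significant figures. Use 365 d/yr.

147 years

Total head drop ΔH = 170.63 − 148.93 = 21.70 m
Steady 1-D flow in series ⇒ the Darcy flux q is identical in every zone and the zone head losses add (resistances L/K in series).
Σ(L/K) = 610/1.66 + 531/0.226 = 367.5 + 2350 = 2717 d
q = ΔH / Σ(L/K) = 21.70 / 2717 = 0.007987 m/d (same in every zone)
Zone A: v = q/n = 0.007987/0.39 = 0.02048 m/d → t_A = 610/0.02048 = 29790 d
Zone B: v = q/n = 0.007987/0.36 = 0.02219 m/d → t_B = 531/0.02219 = 23930 d
Total t = 29790 + 23930 = 53720 d
   = 53720 / 365 = 147 yr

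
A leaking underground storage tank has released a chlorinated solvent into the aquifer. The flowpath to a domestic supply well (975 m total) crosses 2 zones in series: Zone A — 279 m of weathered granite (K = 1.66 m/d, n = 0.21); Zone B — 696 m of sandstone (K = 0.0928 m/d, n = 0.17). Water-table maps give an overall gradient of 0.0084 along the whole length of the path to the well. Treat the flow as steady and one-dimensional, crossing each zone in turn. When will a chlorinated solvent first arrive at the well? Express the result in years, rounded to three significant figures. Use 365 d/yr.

454 years

Continuity: the same q passes through each zone, so ΔH = q·Σ(L_j/K_j) — the zones act as resistances in series.
Σ(L/K) = 279/1.66 + 696/0.0928 = 168.1 + 7500 = 7668 d
K_eq = L_total / Σ(L/K) = 975 / 7668 = 0.1272 m/d
q = K_eq · i = 0.1272 × 0.0084 = 0.001068 m/d (same in every zone)
Zone A: v = q/n = 0.001068/0.21 = 0.005086 m/d → t_A = 279/0.005086 = 54860 d
Zone B: v = q/n = 0.001068/0.17 = 0.006283 m/d → t_B = 696/0.006283 = 110800 d
Total t = 54860 + 110800 = 165600 d
   = 165600 / 365 = 454 yr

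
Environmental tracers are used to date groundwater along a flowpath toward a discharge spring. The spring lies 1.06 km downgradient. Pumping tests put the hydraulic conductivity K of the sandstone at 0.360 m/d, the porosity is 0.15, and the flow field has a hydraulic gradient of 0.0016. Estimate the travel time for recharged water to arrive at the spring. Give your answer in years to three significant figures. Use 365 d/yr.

756 years

Darcy flux q = K·i = 0.360 × 0.0016 = 5.760e-4 m/d
v = Ki/n = 0.360·0.0016/0.15 = 0.003840 m/d
L = 1.06 km = 1060 m
t = L / v = 1060 / 0.003840 = 276000 d
   = 276000 / 365 = 756 yr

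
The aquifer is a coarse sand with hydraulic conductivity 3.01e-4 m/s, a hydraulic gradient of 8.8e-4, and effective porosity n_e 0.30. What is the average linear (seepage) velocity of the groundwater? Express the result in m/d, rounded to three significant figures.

K = 3.01e-4 m/s × 86400 s/d = 26.01 m/d
q = Ki = 26.01 × 8.8e-4 = 0.02289 m/d
v = Ki/n = 26.01·8.8e-4/0.30 = 0.07629 m/d

0.0763 m/d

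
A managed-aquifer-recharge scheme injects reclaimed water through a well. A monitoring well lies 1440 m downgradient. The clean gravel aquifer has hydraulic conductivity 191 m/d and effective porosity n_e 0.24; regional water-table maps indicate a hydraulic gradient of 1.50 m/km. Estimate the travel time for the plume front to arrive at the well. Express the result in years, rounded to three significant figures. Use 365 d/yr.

3.30 years

Specific discharge q = 191 × 0.0015 = 0.2865 m/d
Average linear velocity = 0.2865 / 0.24 = 1.194 m/d
t = L / v = 1440 / 1.194 = 1206 d
   = 1206 / 365 = 3.30 yr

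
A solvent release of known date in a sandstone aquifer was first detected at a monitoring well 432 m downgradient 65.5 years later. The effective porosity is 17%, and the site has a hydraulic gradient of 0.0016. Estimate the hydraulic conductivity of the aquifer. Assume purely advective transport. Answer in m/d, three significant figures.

1.92 m/d

t = 65.5 years = 23910 d
v = L / t = 432 / 23910 = 0.01807 m/d
K = v · n / i = 0.01807 × 0.17 / 0.0016 = 1.92 m/d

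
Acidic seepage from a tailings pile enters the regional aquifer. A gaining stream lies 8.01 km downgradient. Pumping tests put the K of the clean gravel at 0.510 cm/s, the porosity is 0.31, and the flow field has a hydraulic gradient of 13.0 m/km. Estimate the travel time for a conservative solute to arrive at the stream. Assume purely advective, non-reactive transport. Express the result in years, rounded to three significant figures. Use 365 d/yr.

1.19 years

K = 0.510 cm/s × 864 = 440.6 m/d
Darcy flux q = K·i = 440.6 × 0.013 = 5.728 m/d
v_s = q/n_e = 5.728/0.31 = 18.48 m/d
L = 8.01 km = 8010 m
t = L / v = 8010 / 18.48 = 433.5 d
   = 433.5 / 365 = 1.19 yr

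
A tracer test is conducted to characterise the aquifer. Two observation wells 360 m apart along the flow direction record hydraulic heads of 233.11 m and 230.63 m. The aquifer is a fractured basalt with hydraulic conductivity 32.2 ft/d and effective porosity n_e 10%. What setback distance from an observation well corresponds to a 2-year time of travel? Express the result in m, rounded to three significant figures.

494 m

Hydraulic gradient i = (233.11 − 230.63) / 360 = 2.48 / 360 = 0.006889
K = 32.2 ft/d × 0.3048 = 9.815 m/d
q = Ki = 9.815 × 0.006889 = 0.06761 m/d
v_s = q/n_e = 0.06761/0.10 = 0.6761 m/d
T = 2 yr × 365 = 730 d
L = v × T = 0.6761 × 730 = 493.6 m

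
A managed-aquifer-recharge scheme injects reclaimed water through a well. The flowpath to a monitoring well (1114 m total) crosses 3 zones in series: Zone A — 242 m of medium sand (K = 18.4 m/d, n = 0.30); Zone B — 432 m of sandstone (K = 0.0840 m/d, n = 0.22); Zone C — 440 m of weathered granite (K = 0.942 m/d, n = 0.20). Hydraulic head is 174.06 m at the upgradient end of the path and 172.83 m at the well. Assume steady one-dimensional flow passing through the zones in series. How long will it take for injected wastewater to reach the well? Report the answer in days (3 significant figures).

Total head drop ΔH = 174.06 − 172.83 = 1.23 m
Steady 1-D flow in series ⇒ the Darcy flux q is identical in every zone and the zone head losses add (resistances L/K in series).
Σ(L/K) = 242/18.4 + 432/0.0840 + 440/0.942 = 13.15 + 5143 + 467.1 = 5623 d
q = ΔH / Σ(L/K) = 1.23 / 5623 = 2.187e-4 m/d (same in every zone)
Zone A: v = q/n = 2.187e-4/0.30 = 7.291e-4 m/d → t_A = 242/7.291e-4 = 331900 d
Zone B: v = q/n = 2.187e-4/0.22 = 9.943e-4 m/d → t_B = 432/9.943e-4 = 434500 d
Zone C: v = q/n = 2.187e-4/0.20 = 0.001094 m/d → t_C = 440/0.001094 = 402300 d
Total t = 331900 + 434500 + 402300 = 1.169e6 d

1.17e6 days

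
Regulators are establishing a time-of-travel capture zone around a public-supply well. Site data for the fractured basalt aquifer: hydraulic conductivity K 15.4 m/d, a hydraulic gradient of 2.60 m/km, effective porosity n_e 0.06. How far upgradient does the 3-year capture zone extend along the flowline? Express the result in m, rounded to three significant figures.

731 m

Darcy flux q = K·i = 15.4 × 0.0026 = 0.04004 m/d
Average linear velocity = 0.04004 / 0.06 = 0.6673 m/d
T = 3 yr × 365 = 1095 d
L = v × T = 0.6673 × 1095 = 730.7 m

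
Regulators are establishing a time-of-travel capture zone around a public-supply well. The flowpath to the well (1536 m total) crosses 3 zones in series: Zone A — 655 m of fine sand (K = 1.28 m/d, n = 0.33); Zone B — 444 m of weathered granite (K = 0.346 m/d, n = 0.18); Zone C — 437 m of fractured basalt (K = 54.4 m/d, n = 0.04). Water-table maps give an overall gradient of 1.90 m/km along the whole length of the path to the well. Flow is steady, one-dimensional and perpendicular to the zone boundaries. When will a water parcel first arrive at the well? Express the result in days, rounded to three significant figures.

194000 days

Continuity: the same q passes through each zone, so ΔH = q·Σ(L_j/K_j) — the zones act as resistances in series.
Σ(L/K) = 655/1.28 + 444/0.346 + 437/54.4 = 511.7 + 1283 + 8.033 = 1803 d
K_eq = L_total / Σ(L/K) = 1536 / 1803 = 0.8519 m/d
q = K_eq · i = 0.8519 × 0.0019 = 0.001619 m/d (same in every zone)
Zone A: v = q/n = 0.001619/0.33 = 0.004905 m/d → t_A = 655/0.004905 = 133500 d
Zone B: v = q/n = 0.001619/0.18 = 0.008992 m/d → t_B = 444/0.008992 = 49370 d
Zone C: v = q/n = 0.001619/0.04 = 0.04047 m/d → t_C = 437/0.04047 = 10800 d
Total t = 133500 + 49370 + 10800 = 193700 d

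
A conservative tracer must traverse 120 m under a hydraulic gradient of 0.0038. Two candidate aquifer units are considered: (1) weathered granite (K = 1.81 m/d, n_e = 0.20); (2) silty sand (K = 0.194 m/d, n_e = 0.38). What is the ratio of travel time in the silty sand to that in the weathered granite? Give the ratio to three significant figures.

17.7

Unit 1 (weathered granite): v = 1.81×0.0038/0.20 = 0.03439 m/d, t = 120/0.03439 = 3489 d
Unit 2 (silty sand): v = 0.194×0.0038/0.38 = 0.001940 m/d, t = 120/0.001940 = 61860 d
t(silty sand) / t(weathered granite) = 61860/3489 = 17.7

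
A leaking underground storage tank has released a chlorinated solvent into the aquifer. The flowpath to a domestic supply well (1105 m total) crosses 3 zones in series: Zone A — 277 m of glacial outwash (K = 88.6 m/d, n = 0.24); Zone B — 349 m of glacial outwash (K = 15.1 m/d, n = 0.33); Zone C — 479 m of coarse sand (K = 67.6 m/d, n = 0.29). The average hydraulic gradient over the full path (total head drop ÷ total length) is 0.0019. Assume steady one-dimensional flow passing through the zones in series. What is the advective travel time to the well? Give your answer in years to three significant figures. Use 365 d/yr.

Continuity: the same q passes through each zone, so ΔH = q·Σ(L_j/K_j) — the zones act as resistances in series.
Σ(L/K) = 277/88.6 + 349/15.1 + 479/67.6 = 3.126 + 23.11 + 7.086 = 33.32 d
K_eq = L_total / Σ(L/K) = 1105 / 33.32 = 33.16 m/d
q = K_eq · i = 33.16 × 0.0019 = 0.06300 m/d (same in every zone)
Zone A: v = q/n = 0.06300/0.24 = 0.2625 m/d → t_A = 277/0.2625 = 1055 d
Zone B: v = q/n = 0.06300/0.33 = 0.1909 m/d → t_B = 349/0.1909 = 1828 d
Zone C: v = q/n = 0.06300/0.29 = 0.2172 m/d → t_C = 479/0.2172 = 2205 d
Total t = 1055 + 1828 + 2205 = 5088 d
   = 5088 / 365 = 13.9 yr

13.9 years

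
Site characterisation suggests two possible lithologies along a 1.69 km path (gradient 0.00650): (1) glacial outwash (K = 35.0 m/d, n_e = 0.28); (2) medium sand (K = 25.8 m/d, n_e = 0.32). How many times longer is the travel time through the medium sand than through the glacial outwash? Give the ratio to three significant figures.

Unit 1 (glacial outwash): v = 35.0×0.0065/0.28 = 0.8125 m/d, t = 1690/0.8125 = 2080 d
Unit 2 (medium sand): v = 25.8×0.0065/0.32 = 0.5241 m/d, t = 1690/0.5241 = 3225 d
t(medium sand) / t(glacial outwash) = 3225/2080 = 1.55

1.55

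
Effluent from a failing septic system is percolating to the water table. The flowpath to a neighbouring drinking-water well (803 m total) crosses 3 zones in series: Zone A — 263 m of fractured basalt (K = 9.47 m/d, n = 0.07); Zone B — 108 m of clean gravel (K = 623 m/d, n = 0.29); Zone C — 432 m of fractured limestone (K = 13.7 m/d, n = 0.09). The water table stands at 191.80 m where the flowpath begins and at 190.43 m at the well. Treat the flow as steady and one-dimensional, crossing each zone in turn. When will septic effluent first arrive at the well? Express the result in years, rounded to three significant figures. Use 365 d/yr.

Total head drop ΔH = 191.80 − 190.43 = 1.37 m
Continuity: the same q passes through each zone, so ΔH = q·Σ(L_j/K_j) — the zones act as resistances in series.
Σ(L/K) = 263/9.47 + 108/623 + 432/13.7 = 27.77 + 0.1734 + 31.53 = 59.48 d
q = ΔH / Σ(L/K) = 1.37 / 59.48 = 0.02303 m/d (same in every zone)
Zone A: v = q/n = 0.02303/0.07 = 0.3291 m/d → t_A = 263/0.3291 = 799.3 d
Zone B: v = q/n = 0.02303/0.29 = 0.07943 m/d → t_B = 108/0.07943 = 1360 d
Zone C: v = q/n = 0.02303/0.09 = 0.2559 m/d → t_C = 432/0.2559 = 1688 d
Total t = 799.3 + 1360 + 1688 = 3847 d
   = 3847 / 365 = 10.5 yr

10.5 years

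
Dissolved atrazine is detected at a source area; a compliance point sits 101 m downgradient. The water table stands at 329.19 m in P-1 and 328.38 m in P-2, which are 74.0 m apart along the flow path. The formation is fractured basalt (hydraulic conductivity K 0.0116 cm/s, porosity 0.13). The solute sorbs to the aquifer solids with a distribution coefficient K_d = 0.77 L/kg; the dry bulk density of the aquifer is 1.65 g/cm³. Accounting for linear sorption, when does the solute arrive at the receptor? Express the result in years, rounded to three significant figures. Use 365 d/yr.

Hydraulic gradient i = (329.19 − 328.38) / 74.0 = 0.81 / 74.0 = 0.01095
K = 0.0116 cm/s × 864 = 10.02 m/d
q = Ki = 10.02 × 0.01095 = 0.1097 m/d
Average linear velocity = 0.1097 / 0.13 = 0.8439 m/d
Retardation R = 1 + ρ_b·K_d/n = 1 + 1.65×0.77/0.13 = 10.77
Contaminant velocity v_c = v/R = 0.8439/10.77 = 0.07833 m/d
t = L/v_c = 101/0.07833 = 1289 d
   = 1289/365 = 3.53 yr

3.53 years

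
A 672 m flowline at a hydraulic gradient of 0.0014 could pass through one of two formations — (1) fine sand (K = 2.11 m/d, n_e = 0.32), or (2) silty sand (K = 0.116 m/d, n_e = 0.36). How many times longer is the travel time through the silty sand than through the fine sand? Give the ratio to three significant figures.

20.5

Unit 1 (fine sand): v = 2.11×0.0014/0.32 = 0.009231 m/d, t = 672/0.009231 = 72800 d
Unit 2 (silty sand): v = 0.116×0.0014/0.36 = 4.511e-4 m/d, t = 672/4.511e-4 = 1.490e6 d
t(silty sand) / t(fine sand) = 1.490e6/72800 = 20.5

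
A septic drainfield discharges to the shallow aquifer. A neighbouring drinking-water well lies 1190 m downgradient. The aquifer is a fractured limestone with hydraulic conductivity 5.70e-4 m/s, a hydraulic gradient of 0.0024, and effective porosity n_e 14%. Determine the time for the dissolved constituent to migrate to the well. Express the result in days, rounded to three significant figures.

K = 5.70e-4 m/s × 86400 s/d = 49.25 m/d
Darcy flux q = K·i = 49.25 × 0.0024 = 0.1182 m/d
Average linear velocity = 0.1182 / 0.14 = 0.8443 m/d
t = L / v = 1190 / 0.8443 = 1410 d

1410 days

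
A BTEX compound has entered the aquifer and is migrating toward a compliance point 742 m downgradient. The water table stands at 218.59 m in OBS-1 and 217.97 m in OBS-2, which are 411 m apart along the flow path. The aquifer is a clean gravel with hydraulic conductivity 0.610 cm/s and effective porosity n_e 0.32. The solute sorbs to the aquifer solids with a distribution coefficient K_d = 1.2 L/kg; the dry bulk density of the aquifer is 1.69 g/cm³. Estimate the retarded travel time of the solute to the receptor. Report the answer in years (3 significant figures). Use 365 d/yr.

Hydraulic gradient i = (218.59 − 217.97) / 411 = 0.62 / 411 = 0.001509
K = 0.610 cm/s × 864 = 527.0 m/d
Specific discharge q = 527.0 × 0.001509 = 0.7950 m/d
v = Ki/n = 527.0·0.001509/0.32 = 2.485 m/d
Retardation R = 1 + ρ_b·K_d/n = 1 + 1.69×1.2/0.32 = 7.338
Contaminant velocity v_c = v/R = 2.485/7.338 = 0.3386 m/d
t = L/v_c = 742/0.3386 = 2191 d
   = 2191/365 = 6.00 yr

6.00 years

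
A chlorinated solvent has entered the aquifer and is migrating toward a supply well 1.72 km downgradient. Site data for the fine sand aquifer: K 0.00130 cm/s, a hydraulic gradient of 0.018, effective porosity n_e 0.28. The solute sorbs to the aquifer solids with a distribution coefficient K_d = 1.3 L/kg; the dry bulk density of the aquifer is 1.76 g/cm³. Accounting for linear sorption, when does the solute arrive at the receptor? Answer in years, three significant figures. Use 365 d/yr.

K = 0.00130 cm/s × 864 = 1.123 m/d
q = Ki = 1.123 × 0.018 = 0.02022 m/d
v_s = q/n_e = 0.02022/0.28 = 0.07221 m/d
Retardation R = 1 + ρ_b·K_d/n = 1 + 1.76×1.3/0.28 = 9.171
Contaminant velocity v_c = v/R = 0.07221/9.171 = 0.007873 m/d
L = 1.72 km = 1720 m
t = L/v_c = 1720/0.007873 = 218500 d
   = 218500/365 = 599 yr

599 years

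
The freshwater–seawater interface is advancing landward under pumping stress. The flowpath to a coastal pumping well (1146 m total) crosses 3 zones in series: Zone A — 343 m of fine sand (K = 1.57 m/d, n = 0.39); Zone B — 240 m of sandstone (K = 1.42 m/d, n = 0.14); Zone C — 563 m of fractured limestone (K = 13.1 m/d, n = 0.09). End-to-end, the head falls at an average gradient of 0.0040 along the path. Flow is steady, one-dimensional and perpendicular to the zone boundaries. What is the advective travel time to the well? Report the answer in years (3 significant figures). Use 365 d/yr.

For zones in series the flux q is common to all zones; the equivalent conductivity is the harmonic (thickness-weighted) mean, K_eq = L_total / Σ(L_j/K_j).
Σ(L/K) = 343/1.57 + 240/1.42 + 563/13.1 = 218.5 + 169.0 + 42.98 = 430.5 d
K_eq = L_total / Σ(L/K) = 1146 / 430.5 = 2.662 m/d
q = K_eq · i = 2.662 × 0.0040 = 0.01065 m/d (same in every zone)
Zone A: v = q/n = 0.01065/0.39 = 0.02731 m/d → t_A = 343/0.02731 = 12560 d
Zone B: v = q/n = 0.01065/0.14 = 0.07606 m/d → t_B = 240/0.07606 = 3155 d
Zone C: v = q/n = 0.01065/0.09 = 0.1183 m/d → t_C = 563/0.1183 = 4758 d
Total t = 12560 + 3155 + 4758 = 20480 d
   = 20480 / 365 = 56.1 yr

56.1 years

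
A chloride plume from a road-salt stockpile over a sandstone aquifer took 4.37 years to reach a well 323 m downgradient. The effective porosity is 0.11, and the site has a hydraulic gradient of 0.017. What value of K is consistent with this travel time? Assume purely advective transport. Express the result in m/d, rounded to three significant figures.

1.31 m/d

t = 4.37 years = 1595 d
v = L / t = 323 / 1595 = 0.2025 m/d
K = v · n / i = 0.2025 × 0.11 / 0.017 = 1.31 m/d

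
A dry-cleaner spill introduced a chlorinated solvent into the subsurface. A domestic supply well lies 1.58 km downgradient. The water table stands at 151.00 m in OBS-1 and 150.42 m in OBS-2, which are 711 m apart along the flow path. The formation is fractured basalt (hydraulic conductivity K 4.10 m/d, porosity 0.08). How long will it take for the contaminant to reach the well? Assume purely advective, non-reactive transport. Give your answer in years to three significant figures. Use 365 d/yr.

Hydraulic gradient i = (151.00 − 150.42) / 711 = 0.58 / 711 = 8.158e-4
q = Ki = 4.10 × 8.158e-4 = 0.003345 m/d
v_s = q/n_e = 0.003345/0.08 = 0.04181 m/d
L = 1.58 km = 1580 m
t = L / v = 1580 / 0.04181 = 37790 d
   = 37790 / 365 = 104 yr

104 years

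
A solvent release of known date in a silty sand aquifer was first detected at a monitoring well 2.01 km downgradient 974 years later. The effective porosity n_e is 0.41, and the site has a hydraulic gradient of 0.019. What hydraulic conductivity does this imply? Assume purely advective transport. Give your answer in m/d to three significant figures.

t = 974 years = 355500 d
L = 2.01 km = 2010 m
v = L / t = 2010 / 355500 = 0.005654 m/d
K = v · n / i = 0.005654 × 0.41 / 0.019 = 0.122 m/d

0.122 m/d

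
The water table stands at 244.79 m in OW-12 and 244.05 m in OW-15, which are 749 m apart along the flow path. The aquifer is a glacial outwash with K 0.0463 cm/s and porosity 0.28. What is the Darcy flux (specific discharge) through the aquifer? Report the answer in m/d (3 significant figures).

Hydraulic gradient i = (244.79 − 244.05) / 749 = 0.74 / 749 = 9.880e-4
K = 0.0463 cm/s × 864 = 40.00 m/d
q = Ki = 40.00 × 9.880e-4 = 0.03952 m/d

0.0395 m/d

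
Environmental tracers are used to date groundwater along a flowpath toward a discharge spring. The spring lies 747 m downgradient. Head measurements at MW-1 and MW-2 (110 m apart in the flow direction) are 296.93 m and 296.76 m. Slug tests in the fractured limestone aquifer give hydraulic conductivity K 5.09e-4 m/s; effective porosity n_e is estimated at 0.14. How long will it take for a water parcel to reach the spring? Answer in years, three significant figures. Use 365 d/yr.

Hydraulic gradient i = (296.93 − 296.76) / 110 = 0.17 / 110 = 0.001545
K = 5.09e-4 m/s × 86400 s/d = 43.98 m/d
Specific discharge q = 43.98 × 0.001545 = 0.06797 m/d
v_s = q/n_e = 0.06797/0.14 = 0.4855 m/d
t = L / v = 747 / 0.4855 = 1539 d
   = 1539 / 365 = 4.22 yr

4.22 years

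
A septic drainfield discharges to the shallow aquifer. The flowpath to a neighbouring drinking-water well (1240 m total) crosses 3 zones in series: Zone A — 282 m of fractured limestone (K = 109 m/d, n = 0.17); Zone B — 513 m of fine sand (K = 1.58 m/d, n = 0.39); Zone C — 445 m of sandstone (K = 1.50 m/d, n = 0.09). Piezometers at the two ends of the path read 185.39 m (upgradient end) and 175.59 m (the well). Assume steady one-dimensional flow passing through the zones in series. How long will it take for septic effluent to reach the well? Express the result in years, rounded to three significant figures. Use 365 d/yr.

50.2 years

Total head drop ΔH = 185.39 − 175.59 = 9.80 m
Steady 1-D flow in series ⇒ the Darcy flux q is identical in every zone and the zone head losses add (resistances L/K in series).
Σ(L/K) = 282/109 + 513/1.58 + 445/1.50 = 2.587 + 324.7 + 296.7 = 623.9 d
q = ΔH / Σ(L/K) = 9.80 / 623.9 = 0.01571 m/d (same in every zone)
Zone A: v = q/n = 0.01571/0.17 = 0.09239 m/d → t_A = 282/0.09239 = 3052 d
Zone B: v = q/n = 0.01571/0.39 = 0.04027 m/d → t_B = 513/0.04027 = 12740 d
Zone C: v = q/n = 0.01571/0.09 = 0.1745 m/d → t_C = 445/0.1745 = 2550 d
Total t = 3052 + 12740 + 2550 = 18340 d
   = 18340 / 365 = 50.2 yr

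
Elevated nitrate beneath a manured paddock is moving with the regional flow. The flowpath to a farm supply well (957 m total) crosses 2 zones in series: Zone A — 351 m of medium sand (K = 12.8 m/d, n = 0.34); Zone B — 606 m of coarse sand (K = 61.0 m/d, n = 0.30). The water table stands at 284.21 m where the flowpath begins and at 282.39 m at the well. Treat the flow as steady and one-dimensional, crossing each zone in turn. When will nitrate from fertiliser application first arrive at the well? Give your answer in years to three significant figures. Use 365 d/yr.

Total head drop ΔH = 284.21 − 282.39 = 1.82 m
Steady 1-D flow in series ⇒ the Darcy flux q is identical in every zone and the zone head losses add (resistances L/K in series).
Σ(L/K) = 351/12.8 + 606/61.0 = 27.42 + 9.934 = 37.36 d
q = ΔH / Σ(L/K) = 1.82 / 37.36 = 0.04872 m/d (same in every zone)
Zone A: v = q/n = 0.04872/0.34 = 0.1433 m/d → t_A = 351/0.1433 = 2450 d
Zone B: v = q/n = 0.04872/0.30 = 0.1624 m/d → t_B = 606/0.1624 = 3732 d
Total t = 2450 + 3732 = 6181 d
   = 6181 / 365 = 16.9 yr

16.9 years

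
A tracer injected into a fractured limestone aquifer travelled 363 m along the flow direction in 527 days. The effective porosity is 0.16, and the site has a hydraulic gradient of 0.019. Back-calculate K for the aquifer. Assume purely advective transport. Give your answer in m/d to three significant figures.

v = L / t = 363 / 527 = 0.6888 m/d
K = v · n / i = 0.6888 × 0.16 / 0.019 = 5.80 m/d

5.80 m/d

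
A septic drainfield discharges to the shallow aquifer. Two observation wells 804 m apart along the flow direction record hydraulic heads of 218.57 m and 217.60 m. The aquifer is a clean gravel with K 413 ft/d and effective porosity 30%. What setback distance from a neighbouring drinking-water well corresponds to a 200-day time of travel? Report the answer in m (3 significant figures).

101 m

Hydraulic gradient i = (218.57 − 217.60) / 804 = 0.97 / 804 = 0.001206
K = 413 ft/d × 0.3048 = 125.9 m/d
Specific discharge q = 125.9 × 0.001206 = 0.1519 m/d
v = Ki/n = 125.9·0.001206/0.30 = 0.5062 m/d
L = v × T = 0.5062 × 200 = 101.2 m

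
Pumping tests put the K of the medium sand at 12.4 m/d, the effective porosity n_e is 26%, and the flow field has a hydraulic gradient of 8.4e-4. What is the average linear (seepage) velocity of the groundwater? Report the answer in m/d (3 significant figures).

q = Ki = 12.4 × 8.4e-4 = 0.01042 m/d
v_s = q/n_e = 0.01042/0.26 = 0.04006 m/d

0.0401 m/d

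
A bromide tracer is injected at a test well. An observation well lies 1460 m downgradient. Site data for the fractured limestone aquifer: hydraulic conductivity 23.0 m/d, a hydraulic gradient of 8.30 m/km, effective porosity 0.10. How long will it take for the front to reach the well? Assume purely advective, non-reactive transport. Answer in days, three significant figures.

765 days

Darcy flux q = K·i = 23.0 × 0.0083 = 0.1909 m/d
v_s = q/n_e = 0.1909/0.10 = 1.909 m/d
t = L / v = 1460 / 1.909 = 764.8 d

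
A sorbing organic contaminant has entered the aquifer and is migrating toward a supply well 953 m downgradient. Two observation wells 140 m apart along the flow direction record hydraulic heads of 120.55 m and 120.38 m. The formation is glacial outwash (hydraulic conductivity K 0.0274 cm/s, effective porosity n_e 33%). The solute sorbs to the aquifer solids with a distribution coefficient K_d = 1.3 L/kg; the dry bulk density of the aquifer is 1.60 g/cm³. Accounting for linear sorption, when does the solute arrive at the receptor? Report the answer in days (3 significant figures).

Hydraulic gradient i = (120.55 − 120.38) / 140 = 0.17 / 140 = 0.001214
K = 0.0274 cm/s × 864 = 23.67 m/d
Darcy flux q = K·i = 23.67 × 0.001214 = 0.02875 m/d
v = Ki/n = 23.67·0.001214/0.33 = 0.08711 m/d
Retardation R = 1 + ρ_b·K_d/n = 1 + 1.60×1.3/0.33 = 7.303
Contaminant velocity v_c = v/R = 0.08711/7.303 = 0.01193 m/d
t = L/v_c = 953/0.01193 = 79900 d

79900 days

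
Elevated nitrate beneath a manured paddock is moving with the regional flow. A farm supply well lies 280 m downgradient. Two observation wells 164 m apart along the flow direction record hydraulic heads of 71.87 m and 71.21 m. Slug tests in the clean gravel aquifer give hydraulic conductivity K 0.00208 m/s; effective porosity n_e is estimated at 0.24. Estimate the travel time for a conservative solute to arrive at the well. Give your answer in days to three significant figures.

Hydraulic gradient i = (71.87 − 71.21) / 164 = 0.66 / 164 = 0.004024
K = 0.00208 m/s × 86400 s/d = 179.7 m/d
Specific discharge q = 179.7 × 0.004024 = 0.7232 m/d
Seepage velocity v = q / n = 0.7232 / 0.24 = 3.013 m/d
t = L / v = 280 / 3.013 = 92.92 d

92.9 days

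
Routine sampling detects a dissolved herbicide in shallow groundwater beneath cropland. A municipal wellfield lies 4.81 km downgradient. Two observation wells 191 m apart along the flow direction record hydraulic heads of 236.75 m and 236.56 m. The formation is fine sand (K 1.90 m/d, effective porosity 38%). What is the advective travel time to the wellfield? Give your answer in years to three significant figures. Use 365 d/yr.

Hydraulic gradient i = (236.75 − 236.56) / 191 = 0.19 / 191 = 9.948e-4
Specific discharge q = 1.90 × 9.948e-4 = 0.001890 m/d
Seepage velocity v = q / n = 0.001890 / 0.38 = 0.004974 m/d
L = 4.81 km = 4810 m
t = L / v = 4810 / 0.004974 = 967100 d
   = 967100 / 365 = 2650 yr

2650 years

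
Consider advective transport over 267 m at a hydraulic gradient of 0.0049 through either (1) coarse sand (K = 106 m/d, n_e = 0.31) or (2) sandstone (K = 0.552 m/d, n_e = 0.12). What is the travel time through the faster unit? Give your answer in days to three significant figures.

Unit 1 (coarse sand): v = 106×0.0049/0.31 = 1.675 m/d, t = 267/1.675 = 159.4 d
Unit 2 (sandstone): v = 0.552×0.0049/0.12 = 0.02254 m/d, t = 267/0.02254 = 11850 d
Faster unit: t = 159 d

159 days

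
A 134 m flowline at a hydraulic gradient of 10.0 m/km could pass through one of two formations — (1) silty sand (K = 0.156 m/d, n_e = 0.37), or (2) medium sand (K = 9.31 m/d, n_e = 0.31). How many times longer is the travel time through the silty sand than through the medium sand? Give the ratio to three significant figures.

71.2

Unit 1 (silty sand): v = 0.156×0.010/0.37 = 0.004216 m/d, t = 134/0.004216 = 31780 d
Unit 2 (medium sand): v = 9.31×0.010/0.31 = 0.3003 m/d, t = 134/0.3003 = 446.2 d
t(silty sand) / t(medium sand) = 31780/446.2 = 71.2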